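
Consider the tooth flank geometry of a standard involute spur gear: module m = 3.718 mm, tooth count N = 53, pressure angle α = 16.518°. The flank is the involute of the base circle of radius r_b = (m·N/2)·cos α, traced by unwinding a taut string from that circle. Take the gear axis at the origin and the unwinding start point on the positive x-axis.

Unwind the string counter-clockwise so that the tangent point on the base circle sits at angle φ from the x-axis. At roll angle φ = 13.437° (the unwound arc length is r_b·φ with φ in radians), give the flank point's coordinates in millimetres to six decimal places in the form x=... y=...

pitch radius r_p = m·N/2 = 3.718·53/2 = 98.527000
base radius r_b = r_p·cos α = 98.527000·cos 16.518° = 94.460836
roll angle φ = 13.437° = 0.23451989 rad
x = r_b·(cos φ + φ·sin φ) = 94.460836·(0.97262602 + 0.23451989·0.23237605) = 97.022881
y = r_b·(sin φ − φ·cos φ) = 94.460836·(0.23237605 − 0.23451989·0.97262602) = 0.403905

x=97.022881 y=0.403905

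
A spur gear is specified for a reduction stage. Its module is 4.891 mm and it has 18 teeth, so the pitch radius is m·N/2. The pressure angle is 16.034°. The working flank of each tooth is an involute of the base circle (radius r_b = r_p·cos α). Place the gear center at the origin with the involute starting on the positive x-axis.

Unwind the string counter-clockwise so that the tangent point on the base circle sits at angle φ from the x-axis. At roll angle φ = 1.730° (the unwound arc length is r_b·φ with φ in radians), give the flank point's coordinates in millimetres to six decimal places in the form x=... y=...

pitch radius r_p = m·N/2 = 4.891·18/2 = 44.019000
base radius r_b = r_p·cos α = 44.019000·cos 16.034° = 42.306571
roll angle φ = 1.730° = 0.03019420 rad
x = r_b·(cos φ + φ·sin φ) = 42.306571·(0.99954419 + 0.03019420·0.03018961) = 42.325852
y = r_b·(sin φ − φ·cos φ) = 42.306571·(0.03018961 − 0.03019420·0.99954419) = 0.000388

x=42.325852 y=0.000388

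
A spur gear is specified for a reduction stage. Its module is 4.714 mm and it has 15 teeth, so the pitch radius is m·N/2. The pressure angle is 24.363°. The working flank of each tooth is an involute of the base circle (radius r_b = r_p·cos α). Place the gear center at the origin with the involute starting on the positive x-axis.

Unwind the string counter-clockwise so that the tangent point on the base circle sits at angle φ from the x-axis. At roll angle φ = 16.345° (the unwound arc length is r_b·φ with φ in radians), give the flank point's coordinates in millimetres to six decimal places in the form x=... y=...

pitch radius r_p = m·N/2 = 4.714·15/2 = 35.355000
base radius r_b = r_p·cos α = 35.355000·cos 24.363° = 32.206646
roll angle φ = 16.345° = 0.28527407 rad
x = r_b·(cos φ + φ·sin φ) = 32.206646·(0.95958456 + 0.28527407·0.28142045) = 33.490613
y = r_b·(sin φ − φ·cos φ) = 32.206646·(0.28142045 − 0.28527407·0.95958456) = 0.247214

x=33.490613 y=0.247214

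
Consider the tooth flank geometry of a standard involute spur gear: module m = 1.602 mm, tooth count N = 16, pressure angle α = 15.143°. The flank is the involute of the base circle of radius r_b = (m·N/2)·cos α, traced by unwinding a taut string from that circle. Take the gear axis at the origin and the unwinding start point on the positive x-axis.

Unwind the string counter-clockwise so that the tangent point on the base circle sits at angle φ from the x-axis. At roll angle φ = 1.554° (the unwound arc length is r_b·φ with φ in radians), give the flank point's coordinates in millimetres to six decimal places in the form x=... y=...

x=12.375538 y=0.000082

pitch radius r_p = m·N/2 = 1.602·16/2 = 12.816000
base radius r_b = r_p·cos α = 12.816000·cos 15.143° = 12.370988
roll angle φ = 1.554° = 0.02712242 rad
x = r_b·(cos φ + φ·sin φ) = 12.370988·(0.99963221 + 0.02712242·0.02711909) = 12.375538
y = r_b·(sin φ − φ·cos φ) = 12.370988·(0.02711909 − 0.02712242·0.99963221) = 0.000082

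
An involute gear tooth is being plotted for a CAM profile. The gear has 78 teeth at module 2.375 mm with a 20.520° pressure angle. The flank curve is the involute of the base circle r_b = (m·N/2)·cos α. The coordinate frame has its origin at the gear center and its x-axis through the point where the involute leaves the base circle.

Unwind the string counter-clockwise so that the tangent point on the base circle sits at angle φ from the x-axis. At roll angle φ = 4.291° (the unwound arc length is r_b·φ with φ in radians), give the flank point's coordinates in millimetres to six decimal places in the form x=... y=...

x=86.990869 y=0.012140

pitch radius r_p = m·N/2 = 2.375·78/2 = 92.625000
base radius r_b = r_p·cos α = 92.625000·cos 20.520° = 86.747933
roll angle φ = 4.291° = 0.07489208 rad
x = r_b·(cos φ + φ·sin φ) = 86.747933·(0.99719690 + 0.07489208·0.07482209) = 86.990869
y = r_b·(sin φ − φ·cos φ) = 86.747933·(0.07482209 − 0.07489208·0.99719690) = 0.012140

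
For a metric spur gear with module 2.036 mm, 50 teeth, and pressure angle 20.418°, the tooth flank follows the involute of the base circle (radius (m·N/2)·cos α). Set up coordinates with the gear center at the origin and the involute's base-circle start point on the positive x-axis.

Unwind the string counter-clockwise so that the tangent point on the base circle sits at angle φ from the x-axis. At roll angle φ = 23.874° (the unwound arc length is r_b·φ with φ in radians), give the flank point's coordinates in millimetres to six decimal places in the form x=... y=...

pitch radius r_p = m·N/2 = 2.036·50/2 = 50.900000
base radius r_b = r_p·cos α = 50.900000·cos 20.418° = 47.702077
roll angle φ = 23.874° = 0.41667991 rad
x = r_b·(cos φ + φ·sin φ) = 47.702077·(0.91443771 + 0.41667991·0.40472667) = 51.665126
y = r_b·(sin φ − φ·cos φ) = 47.702077·(0.40472667 − 0.41667991·0.91443771) = 1.130484

x=51.665126 y=1.130484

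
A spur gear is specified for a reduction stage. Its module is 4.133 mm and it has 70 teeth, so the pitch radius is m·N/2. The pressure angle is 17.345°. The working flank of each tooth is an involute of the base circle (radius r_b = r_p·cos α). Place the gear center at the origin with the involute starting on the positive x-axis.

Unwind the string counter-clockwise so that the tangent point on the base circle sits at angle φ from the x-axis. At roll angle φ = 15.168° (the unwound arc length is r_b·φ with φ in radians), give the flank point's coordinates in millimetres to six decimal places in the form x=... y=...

pitch radius r_p = m·N/2 = 4.133·70/2 = 144.655000
base radius r_b = r_p·cos α = 144.655000·cos 17.345° = 138.077096
roll angle φ = 15.168° = 0.26473154 rad
x = r_b·(cos φ + φ·sin φ) = 138.077096·(0.96516278 + 0.26473154·0.26165017) = 142.831067
y = r_b·(sin φ − φ·cos φ) = 138.077096·(0.26165017 − 0.26473154·0.96516278) = 0.847951

x=142.831067 y=0.847951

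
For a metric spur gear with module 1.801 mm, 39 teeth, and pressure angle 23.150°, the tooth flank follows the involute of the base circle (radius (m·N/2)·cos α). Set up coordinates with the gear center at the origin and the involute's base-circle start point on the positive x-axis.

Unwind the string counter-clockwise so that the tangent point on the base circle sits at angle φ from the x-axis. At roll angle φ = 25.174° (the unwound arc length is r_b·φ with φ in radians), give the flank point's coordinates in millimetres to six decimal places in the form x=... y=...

pitch radius r_p = m·N/2 = 1.801·39/2 = 35.119500
base radius r_b = r_p·cos α = 35.119500·cos 23.150° = 32.291635
roll angle φ = 25.174° = 0.43936919 rad
x = r_b·(cos φ + φ·sin φ) = 32.291635·(0.90502017 + 0.43936919·0.42536865) = 35.259690
y = r_b·(sin φ − φ·cos φ) = 32.291635·(0.42536865 − 0.43936919·0.90502017) = 0.895469

x=35.259690 y=0.895469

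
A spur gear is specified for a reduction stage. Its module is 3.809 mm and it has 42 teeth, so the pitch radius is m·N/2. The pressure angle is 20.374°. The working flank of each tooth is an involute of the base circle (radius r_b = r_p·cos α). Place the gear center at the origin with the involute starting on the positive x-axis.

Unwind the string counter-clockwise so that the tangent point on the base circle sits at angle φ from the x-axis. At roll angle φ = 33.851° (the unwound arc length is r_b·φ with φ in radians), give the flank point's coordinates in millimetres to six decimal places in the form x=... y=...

x=86.951856 y=4.976951

pitch radius r_p = m·N/2 = 3.809·42/2 = 79.989000
base radius r_b = r_p·cos α = 79.989000·cos 20.374° = 74.984894
roll angle φ = 33.851° = 0.59081141 rad
x = r_b·(cos φ + φ·sin φ) = 74.984894·(0.83048897 + 0.59081141·0.55703507) = 86.951856
y = r_b·(sin φ − φ·cos φ) = 74.984894·(0.55703507 − 0.59081141·0.83048897) = 4.976951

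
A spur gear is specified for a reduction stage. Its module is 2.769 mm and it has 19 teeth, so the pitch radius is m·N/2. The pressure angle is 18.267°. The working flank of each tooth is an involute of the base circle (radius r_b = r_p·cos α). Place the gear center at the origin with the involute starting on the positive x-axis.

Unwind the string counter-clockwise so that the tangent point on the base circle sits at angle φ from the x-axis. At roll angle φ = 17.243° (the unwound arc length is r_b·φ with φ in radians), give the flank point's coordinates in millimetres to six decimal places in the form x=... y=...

pitch radius r_p = m·N/2 = 2.769·19/2 = 26.305500
base radius r_b = r_p·cos α = 26.305500·cos 18.267° = 24.979865
roll angle φ = 17.243° = 0.30094712 rad
x = r_b·(cos φ + φ·sin φ) = 24.979865·(0.95505617 + 0.30094712·0.29642490) = 26.085583
y = r_b·(sin φ − φ·cos φ) = 24.979865·(0.29642490 − 0.30094712·0.95505617) = 0.224906

x=26.085583 y=0.224906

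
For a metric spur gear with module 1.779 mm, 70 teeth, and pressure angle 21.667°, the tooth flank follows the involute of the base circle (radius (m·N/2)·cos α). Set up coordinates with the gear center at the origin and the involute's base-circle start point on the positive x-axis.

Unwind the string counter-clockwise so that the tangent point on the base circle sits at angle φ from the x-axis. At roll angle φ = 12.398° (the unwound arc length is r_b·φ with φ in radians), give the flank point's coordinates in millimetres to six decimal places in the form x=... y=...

x=59.204592 y=0.194515

pitch radius r_p = m·N/2 = 1.779·70/2 = 62.265000
base radius r_b = r_p·cos α = 62.265000·cos 21.667° = 57.865690
roll angle φ = 12.398° = 0.21638592 rad
x = r_b·(cos φ + φ·sin φ) = 57.865690·(0.97667977 + 0.21638592·0.21470123) = 59.204592
y = r_b·(sin φ − φ·cos φ) = 57.865690·(0.21470123 − 0.21638592·0.97667977) = 0.194515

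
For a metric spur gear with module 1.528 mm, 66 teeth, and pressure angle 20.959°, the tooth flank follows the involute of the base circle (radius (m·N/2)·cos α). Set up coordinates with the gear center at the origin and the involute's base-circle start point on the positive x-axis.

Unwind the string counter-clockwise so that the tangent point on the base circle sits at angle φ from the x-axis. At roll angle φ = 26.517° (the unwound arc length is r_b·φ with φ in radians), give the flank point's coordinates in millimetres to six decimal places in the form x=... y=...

x=51.863852 y=1.522865

pitch radius r_p = m·N/2 = 1.528·66/2 = 50.424000
base radius r_b = r_p·cos α = 50.424000·cos 20.959° = 47.087778
roll angle φ = 26.517° = 0.46280896 rad
x = r_b·(cos φ + φ·sin φ) = 47.087778·(0.89480193 + 0.46280896·0.44646333) = 51.863852
y = r_b·(sin φ − φ·cos φ) = 47.087778·(0.44646333 − 0.46280896·0.89480193) = 1.522865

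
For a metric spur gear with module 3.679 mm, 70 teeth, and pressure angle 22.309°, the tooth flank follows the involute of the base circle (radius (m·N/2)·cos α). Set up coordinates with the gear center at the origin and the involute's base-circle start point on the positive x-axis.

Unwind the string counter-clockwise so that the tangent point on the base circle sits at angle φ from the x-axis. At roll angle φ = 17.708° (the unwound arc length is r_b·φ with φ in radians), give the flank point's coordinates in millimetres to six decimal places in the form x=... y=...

pitch radius r_p = m·N/2 = 3.679·70/2 = 128.765000
base radius r_b = r_p·cos α = 128.765000·cos 22.309° = 119.126953
roll angle φ = 17.708° = 0.30906290 rad
x = r_b·(cos φ + φ·sin φ) = 119.126953·(0.95261902 + 0.30906290·0.30416607) = 124.681303
y = r_b·(sin φ − φ·cos φ) = 119.126953·(0.30416607 − 0.30906290·0.95261902) = 1.161115

x=124.681303 y=1.161115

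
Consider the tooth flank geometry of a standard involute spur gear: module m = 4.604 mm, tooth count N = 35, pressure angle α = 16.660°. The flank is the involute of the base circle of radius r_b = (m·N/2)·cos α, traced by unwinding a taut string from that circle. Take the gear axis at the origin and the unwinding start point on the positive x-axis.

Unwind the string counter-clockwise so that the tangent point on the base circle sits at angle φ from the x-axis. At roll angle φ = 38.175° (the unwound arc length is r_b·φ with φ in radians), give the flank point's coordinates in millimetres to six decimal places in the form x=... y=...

pitch radius r_p = m·N/2 = 4.604·35/2 = 80.570000
base radius r_b = r_p·cos α = 80.570000·cos 16.660° = 77.187903
roll angle φ = 38.175° = 0.66627944 rad
x = r_b·(cos φ + φ·sin φ) = 77.187903·(0.78612665 + 0.66627944·0.61806544) = 92.465778
y = r_b·(sin φ − φ·cos φ) = 77.187903·(0.61806544 − 0.66627944·0.78612665) = 7.277694

x=92.465778 y=7.277694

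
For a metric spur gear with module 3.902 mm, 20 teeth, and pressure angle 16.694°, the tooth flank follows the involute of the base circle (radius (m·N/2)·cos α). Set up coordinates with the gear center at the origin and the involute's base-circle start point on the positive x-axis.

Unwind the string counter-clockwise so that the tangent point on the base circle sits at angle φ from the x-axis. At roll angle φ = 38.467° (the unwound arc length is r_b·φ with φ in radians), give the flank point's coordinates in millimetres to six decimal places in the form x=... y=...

x=44.873107 y=3.602951

pitch radius r_p = m·N/2 = 3.902·20/2 = 39.020000
base radius r_b = r_p·cos α = 39.020000·cos 16.694° = 37.375408
roll angle φ = 38.467° = 0.67137580 rad
x = r_b·(cos φ + φ·sin φ) = 37.375408·(0.78296657 + 0.67137580·0.62206378) = 44.873107
y = r_b·(sin φ − φ·cos φ) = 37.375408·(0.62206378 − 0.67137580·0.78296657) = 3.602951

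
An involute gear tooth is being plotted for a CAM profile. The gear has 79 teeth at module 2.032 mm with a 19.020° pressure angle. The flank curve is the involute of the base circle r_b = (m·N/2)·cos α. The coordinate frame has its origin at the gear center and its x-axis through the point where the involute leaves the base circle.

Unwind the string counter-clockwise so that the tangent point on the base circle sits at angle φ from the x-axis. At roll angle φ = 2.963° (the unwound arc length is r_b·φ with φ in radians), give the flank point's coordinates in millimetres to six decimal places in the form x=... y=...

x=75.983376 y=0.003497

pitch radius r_p = m·N/2 = 2.032·79/2 = 80.264000
base radius r_b = r_p·cos α = 80.264000·cos 19.020° = 75.881977
roll angle φ = 2.963° = 0.05171411 rad
x = r_b·(cos φ + φ·sin φ) = 75.881977·(0.99866312 + 0.05171411·0.05169106) = 75.983376
y = r_b·(sin φ − φ·cos φ) = 75.881977·(0.05169106 − 0.05171411·0.99866312) = 0.003497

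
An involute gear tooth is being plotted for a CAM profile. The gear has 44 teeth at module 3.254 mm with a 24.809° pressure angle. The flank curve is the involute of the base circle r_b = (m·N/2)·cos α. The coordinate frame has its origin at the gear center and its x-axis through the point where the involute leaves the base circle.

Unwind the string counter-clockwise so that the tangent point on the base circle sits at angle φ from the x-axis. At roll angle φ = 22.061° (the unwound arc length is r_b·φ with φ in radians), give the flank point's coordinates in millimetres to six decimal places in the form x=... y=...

x=69.621044 y=1.218210

pitch radius r_p = m·N/2 = 3.254·44/2 = 71.588000
base radius r_b = r_p·cos α = 71.588000·cos 24.809° = 64.981257
roll angle φ = 22.061° = 0.38503709 rad
x = r_b·(cos φ + φ·sin φ) = 64.981257·(0.92678450 + 0.38503709·0.37559351) = 69.621044
y = r_b·(sin φ − φ·cos φ) = 64.981257·(0.37559351 − 0.38503709·0.92678450) = 1.218210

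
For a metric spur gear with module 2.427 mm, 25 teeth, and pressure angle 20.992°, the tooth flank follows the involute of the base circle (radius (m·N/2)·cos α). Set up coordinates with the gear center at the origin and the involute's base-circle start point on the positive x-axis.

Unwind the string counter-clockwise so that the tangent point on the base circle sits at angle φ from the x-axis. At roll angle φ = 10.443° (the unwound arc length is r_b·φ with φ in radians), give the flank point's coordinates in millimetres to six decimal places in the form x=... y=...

pitch radius r_p = m·N/2 = 2.427·25/2 = 30.337500
base radius r_b = r_p·cos α = 30.337500·cos 20.992° = 28.324014
roll angle φ = 10.443° = 0.18226473 rad
x = r_b·(cos φ + φ·sin φ) = 28.324014·(0.98343572 + 0.18226473·0.18125726) = 28.790582
y = r_b·(sin φ − φ·cos φ) = 28.324014·(0.18125726 − 0.18226473·0.98343572) = 0.056977

x=28.790582 y=0.056977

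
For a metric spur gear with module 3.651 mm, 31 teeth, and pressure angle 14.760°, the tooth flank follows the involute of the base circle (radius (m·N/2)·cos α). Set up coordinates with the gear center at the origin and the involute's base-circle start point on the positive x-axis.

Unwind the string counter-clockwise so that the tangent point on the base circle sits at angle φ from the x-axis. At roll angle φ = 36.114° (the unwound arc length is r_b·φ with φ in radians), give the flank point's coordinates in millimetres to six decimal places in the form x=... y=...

x=64.537446 y=4.388895

pitch radius r_p = m·N/2 = 3.651·31/2 = 56.590500
base radius r_b = r_p·cos α = 56.590500·cos 14.760° = 54.723098
roll angle φ = 36.114° = 0.63030821 rad
x = r_b·(cos φ + φ·sin φ) = 54.723098·(0.80784589 + 0.63030821·0.58939377) = 64.537446
y = r_b·(sin φ − φ·cos φ) = 54.723098·(0.58939377 − 0.63030821·0.80784589) = 4.388895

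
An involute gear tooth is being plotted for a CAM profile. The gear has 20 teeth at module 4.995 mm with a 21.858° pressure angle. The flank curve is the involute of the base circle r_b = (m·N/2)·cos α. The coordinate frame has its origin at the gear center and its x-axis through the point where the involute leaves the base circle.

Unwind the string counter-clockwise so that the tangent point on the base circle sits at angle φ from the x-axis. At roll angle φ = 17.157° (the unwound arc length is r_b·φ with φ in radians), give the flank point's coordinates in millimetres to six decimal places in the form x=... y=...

pitch radius r_p = m·N/2 = 4.995·20/2 = 49.950000
base radius r_b = r_p·cos α = 49.950000·cos 21.858° = 46.359065
roll angle φ = 17.157° = 0.29944614 rad
x = r_b·(cos φ + φ·sin φ) = 46.359065·(0.95550002 + 0.29944614·0.29499104) = 48.391166
y = r_b·(sin φ − φ·cos φ) = 46.359065·(0.29499104 − 0.29944614·0.95550002) = 0.411216

x=48.391166 y=0.411216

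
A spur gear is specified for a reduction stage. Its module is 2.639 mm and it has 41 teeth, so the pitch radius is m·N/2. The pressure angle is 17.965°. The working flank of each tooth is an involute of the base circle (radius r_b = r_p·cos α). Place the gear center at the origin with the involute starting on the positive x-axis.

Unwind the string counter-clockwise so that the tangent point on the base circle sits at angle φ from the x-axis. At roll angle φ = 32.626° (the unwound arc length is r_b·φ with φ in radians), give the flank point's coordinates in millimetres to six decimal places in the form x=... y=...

pitch radius r_p = m·N/2 = 2.639·41/2 = 54.099500
base radius r_b = r_p·cos α = 54.099500·cos 17.965° = 51.461885
roll angle φ = 32.626° = 0.56943112 rad
x = r_b·(cos φ + φ·sin φ) = 51.461885·(0.84220782 + 0.56943112·0.53915302) = 59.140941
y = r_b·(sin φ − φ·cos φ) = 51.461885·(0.53915302 − 0.56943112·0.84220782) = 3.065774

x=59.140941 y=3.065774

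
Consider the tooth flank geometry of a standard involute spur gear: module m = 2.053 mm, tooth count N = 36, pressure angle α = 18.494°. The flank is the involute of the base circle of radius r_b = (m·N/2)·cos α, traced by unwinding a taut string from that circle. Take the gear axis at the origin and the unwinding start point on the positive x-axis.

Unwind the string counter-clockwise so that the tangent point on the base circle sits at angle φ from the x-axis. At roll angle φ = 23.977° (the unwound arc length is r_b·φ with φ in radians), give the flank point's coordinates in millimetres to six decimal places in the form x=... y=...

x=37.981185 y=0.841209

pitch radius r_p = m·N/2 = 2.053·36/2 = 36.954000
base radius r_b = r_p·cos α = 36.954000·cos 18.494° = 35.045580
roll angle φ = 23.977° = 0.41847759 rad
x = r_b·(cos φ + φ·sin φ) = 35.045580·(0.91370866 + 0.41847759·0.40636989) = 37.981185
y = r_b·(sin φ − φ·cos φ) = 35.045580·(0.40636989 − 0.41847759·0.91370866) = 0.841209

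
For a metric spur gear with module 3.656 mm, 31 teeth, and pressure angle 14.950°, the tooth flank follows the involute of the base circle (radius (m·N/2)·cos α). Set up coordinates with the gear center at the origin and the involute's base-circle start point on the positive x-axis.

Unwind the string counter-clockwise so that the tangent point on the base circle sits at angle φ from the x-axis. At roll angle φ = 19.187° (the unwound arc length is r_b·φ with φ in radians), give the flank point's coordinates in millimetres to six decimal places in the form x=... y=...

pitch radius r_p = m·N/2 = 3.656·31/2 = 56.668000
base radius r_b = r_p·cos α = 56.668000·cos 14.950° = 54.749863
roll angle φ = 19.187° = 0.33487632 rad
x = r_b·(cos φ + φ·sin φ) = 54.749863·(0.94445096 + 0.33487632·0.32865237) = 57.734216
y = r_b·(sin φ − φ·cos φ) = 54.749863·(0.32865237 − 0.33487632·0.94445096) = 0.677699

x=57.734216 y=0.677699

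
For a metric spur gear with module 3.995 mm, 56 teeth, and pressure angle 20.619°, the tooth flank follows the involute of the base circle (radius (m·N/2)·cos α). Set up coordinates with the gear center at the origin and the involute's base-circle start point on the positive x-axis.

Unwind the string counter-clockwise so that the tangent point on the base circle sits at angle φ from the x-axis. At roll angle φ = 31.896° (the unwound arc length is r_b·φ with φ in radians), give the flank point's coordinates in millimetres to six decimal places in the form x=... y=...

pitch radius r_p = m·N/2 = 3.995·56/2 = 111.860000
base radius r_b = r_p·cos α = 111.860000·cos 20.619° = 104.694563
roll angle φ = 31.896° = 0.55669022 rad
x = r_b·(cos φ + φ·sin φ) = 104.694563·(0.84900858 + 0.55669022·0.52837906) = 119.681802
y = r_b·(sin φ − φ·cos φ) = 104.694563·(0.52837906 − 0.55669022·0.84900858) = 5.836124

x=119.681802 y=5.836124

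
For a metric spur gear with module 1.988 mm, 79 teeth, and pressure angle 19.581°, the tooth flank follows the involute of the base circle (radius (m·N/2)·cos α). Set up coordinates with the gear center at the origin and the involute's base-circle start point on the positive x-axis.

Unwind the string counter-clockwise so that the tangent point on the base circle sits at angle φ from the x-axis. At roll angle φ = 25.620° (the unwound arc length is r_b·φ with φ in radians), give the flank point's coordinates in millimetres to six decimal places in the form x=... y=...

x=81.015577 y=2.161135

pitch radius r_p = m·N/2 = 1.988·79/2 = 78.526000
base radius r_b = r_p·cos α = 78.526000·cos 19.581° = 73.984735
roll angle φ = 25.620° = 0.44715335 rad
x = r_b·(cos φ + φ·sin φ) = 73.984735·(0.90168165 + 0.44715335·0.43240052) = 81.015577
y = r_b·(sin φ − φ·cos φ) = 73.984735·(0.43240052 − 0.44715335·0.90168165) = 2.161135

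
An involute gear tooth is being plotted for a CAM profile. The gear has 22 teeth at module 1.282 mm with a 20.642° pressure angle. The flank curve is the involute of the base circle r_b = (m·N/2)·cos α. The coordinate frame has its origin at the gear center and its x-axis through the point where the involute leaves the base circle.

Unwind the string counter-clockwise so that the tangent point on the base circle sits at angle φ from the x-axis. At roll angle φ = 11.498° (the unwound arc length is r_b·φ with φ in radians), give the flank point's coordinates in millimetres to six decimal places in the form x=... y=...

x=13.459727 y=0.035407

pitch radius r_p = m·N/2 = 1.282·22/2 = 14.102000
base radius r_b = r_p·cos α = 14.102000·cos 20.642° = 13.196671
roll angle φ = 11.498° = 0.20067796 rad
x = r_b·(cos φ + φ·sin φ) = 13.196671·(0.97993166 + 0.20067796·0.19933373) = 13.459727
y = r_b·(sin φ − φ·cos φ) = 13.196671·(0.19933373 − 0.20067796·0.97993166) = 0.035407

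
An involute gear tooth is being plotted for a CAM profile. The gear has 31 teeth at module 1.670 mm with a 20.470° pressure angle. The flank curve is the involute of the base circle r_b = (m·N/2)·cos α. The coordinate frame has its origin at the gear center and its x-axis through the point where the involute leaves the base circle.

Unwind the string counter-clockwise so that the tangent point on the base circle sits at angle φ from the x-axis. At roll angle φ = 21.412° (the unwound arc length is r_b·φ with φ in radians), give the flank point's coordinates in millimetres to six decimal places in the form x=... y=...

pitch radius r_p = m·N/2 = 1.670·31/2 = 25.885000
base radius r_b = r_p·cos α = 25.885000·cos 20.470° = 24.250503
roll angle φ = 21.412° = 0.37370990 rad
x = r_b·(cos φ + φ·sin φ) = 24.250503·(0.93097938 + 0.37370990·0.36507178) = 25.885237
y = r_b·(sin φ − φ·cos φ) = 24.250503·(0.36507178 − 0.37370990·0.93097938) = 0.416031

x=25.885237 y=0.416031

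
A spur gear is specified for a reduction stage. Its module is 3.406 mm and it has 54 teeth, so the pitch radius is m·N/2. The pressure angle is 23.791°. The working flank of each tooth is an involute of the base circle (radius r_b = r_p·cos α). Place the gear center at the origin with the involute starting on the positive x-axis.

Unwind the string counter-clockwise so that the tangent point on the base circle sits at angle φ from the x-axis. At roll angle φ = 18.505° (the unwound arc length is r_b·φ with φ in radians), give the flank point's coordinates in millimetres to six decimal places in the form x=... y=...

pitch radius r_p = m·N/2 = 3.406·54/2 = 91.962000
base radius r_b = r_p·cos α = 91.962000·cos 23.791° = 84.147349
roll angle φ = 18.505° = 0.32297318 rad
x = r_b·(cos φ + φ·sin φ) = 84.147349·(0.94829596 + 0.32297318·0.31738741) = 88.422336
y = r_b·(sin φ − φ·cos φ) = 84.147349·(0.31738741 − 0.32297318·0.94829596) = 0.935151

x=88.422336 y=0.935151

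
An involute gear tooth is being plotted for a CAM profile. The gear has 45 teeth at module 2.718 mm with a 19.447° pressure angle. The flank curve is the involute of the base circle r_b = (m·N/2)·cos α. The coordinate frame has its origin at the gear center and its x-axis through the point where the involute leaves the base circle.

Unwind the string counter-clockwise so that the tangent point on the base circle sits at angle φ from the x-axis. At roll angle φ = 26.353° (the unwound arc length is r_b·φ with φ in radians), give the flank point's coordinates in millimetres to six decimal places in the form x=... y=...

pitch radius r_p = m·N/2 = 2.718·45/2 = 61.155000
base radius r_b = r_p·cos α = 61.155000·cos 19.447° = 57.666099
roll angle φ = 26.353° = 0.45994662 rad
x = r_b·(cos φ + φ·sin φ) = 57.666099·(0.89607620 + 0.45994662·0.44390027) = 63.446931
y = r_b·(sin φ − φ·cos φ) = 57.666099·(0.44390027 − 0.45994662·0.89607620) = 1.831075

x=63.446931 y=1.831075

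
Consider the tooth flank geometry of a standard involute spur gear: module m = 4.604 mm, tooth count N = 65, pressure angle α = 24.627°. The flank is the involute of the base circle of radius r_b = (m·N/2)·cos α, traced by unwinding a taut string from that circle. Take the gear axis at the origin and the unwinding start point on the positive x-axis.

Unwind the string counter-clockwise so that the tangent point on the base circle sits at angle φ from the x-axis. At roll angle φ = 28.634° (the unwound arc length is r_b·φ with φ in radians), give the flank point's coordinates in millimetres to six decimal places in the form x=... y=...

x=151.959633 y=5.519156

pitch radius r_p = m·N/2 = 4.604·65/2 = 149.630000
base radius r_b = r_p·cos α = 149.630000·cos 24.627° = 136.019631
roll angle φ = 28.634° = 0.49975758 rad
x = r_b·(cos φ + φ·sin φ) = 136.019631·(0.87769876 + 0.49975758·0.47921278) = 151.959633
y = r_b·(sin φ − φ·cos φ) = 136.019631·(0.47921278 − 0.49975758·0.87769876) = 5.519156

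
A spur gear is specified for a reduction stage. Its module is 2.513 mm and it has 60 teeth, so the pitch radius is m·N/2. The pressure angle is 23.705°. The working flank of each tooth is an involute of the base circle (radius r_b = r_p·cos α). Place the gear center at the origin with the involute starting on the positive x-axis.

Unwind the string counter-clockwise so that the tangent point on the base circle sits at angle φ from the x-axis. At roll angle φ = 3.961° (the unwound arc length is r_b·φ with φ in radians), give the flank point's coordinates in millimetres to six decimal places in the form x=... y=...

pitch radius r_p = m·N/2 = 2.513·60/2 = 75.390000
base radius r_b = r_p·cos α = 75.390000·cos 23.705° = 69.029158
roll angle φ = 3.961° = 0.06913249 rad
x = r_b·(cos φ + φ·sin φ) = 69.029158·(0.99761130 + 0.06913249·0.06907744) = 69.193917
y = r_b·(sin φ − φ·cos φ) = 69.029158·(0.06907744 − 0.06913249·0.99761130) = 0.007599

x=69.193917 y=0.007599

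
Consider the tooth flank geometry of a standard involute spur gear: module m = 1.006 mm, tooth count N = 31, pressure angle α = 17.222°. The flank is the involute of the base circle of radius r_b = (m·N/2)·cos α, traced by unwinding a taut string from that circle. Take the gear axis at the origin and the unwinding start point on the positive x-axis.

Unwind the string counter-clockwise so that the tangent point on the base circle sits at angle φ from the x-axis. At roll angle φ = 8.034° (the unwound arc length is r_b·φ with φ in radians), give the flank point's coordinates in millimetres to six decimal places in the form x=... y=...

pitch radius r_p = m·N/2 = 1.006·31/2 = 15.593000
base radius r_b = r_p·cos α = 15.593000·cos 17.222° = 14.893884
roll angle φ = 8.034° = 0.14021975 rad
x = r_b·(cos φ + φ·sin φ) = 14.893884·(0.99018531 + 0.14021975·0.13976071) = 15.039584
y = r_b·(sin φ − φ·cos φ) = 14.893884·(0.13976071 − 0.14021975·0.99018531) = 0.013660

x=15.039584 y=0.013660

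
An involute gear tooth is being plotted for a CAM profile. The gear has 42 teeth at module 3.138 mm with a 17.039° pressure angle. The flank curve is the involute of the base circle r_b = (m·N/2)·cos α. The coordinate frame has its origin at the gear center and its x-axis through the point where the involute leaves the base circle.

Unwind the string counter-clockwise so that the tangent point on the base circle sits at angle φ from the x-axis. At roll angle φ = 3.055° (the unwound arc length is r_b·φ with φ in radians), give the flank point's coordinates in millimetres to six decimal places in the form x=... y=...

pitch radius r_p = m·N/2 = 3.138·42/2 = 65.898000
base radius r_b = r_p·cos α = 65.898000·cos 17.039° = 63.005442
roll angle φ = 3.055° = 0.05331981 rad
x = r_b·(cos φ + φ·sin φ) = 63.005442·(0.99857884 + 0.05331981·0.05329455) = 63.094940
y = r_b·(sin φ − φ·cos φ) = 63.005442·(0.05329455 − 0.05331981·0.99857884) = 0.003183

x=63.094940 y=0.003183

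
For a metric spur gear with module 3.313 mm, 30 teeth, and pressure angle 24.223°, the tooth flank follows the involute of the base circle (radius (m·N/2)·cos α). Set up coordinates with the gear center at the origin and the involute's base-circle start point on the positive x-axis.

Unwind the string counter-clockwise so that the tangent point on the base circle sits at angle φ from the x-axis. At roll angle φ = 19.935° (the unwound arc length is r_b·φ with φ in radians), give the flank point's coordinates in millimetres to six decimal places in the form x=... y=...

x=47.980279 y=0.628607

pitch radius r_p = m·N/2 = 3.313·30/2 = 49.695000
base radius r_b = r_p·cos α = 49.695000·cos 24.223° = 45.319628
roll angle φ = 19.935° = 0.34793139 rad
x = r_b·(cos φ + φ·sin φ) = 45.319628·(0.94008003 + 0.34793139·0.34095388) = 47.980279
y = r_b·(sin φ − φ·cos φ) = 45.319628·(0.34095388 − 0.34793139·0.94008003) = 0.628607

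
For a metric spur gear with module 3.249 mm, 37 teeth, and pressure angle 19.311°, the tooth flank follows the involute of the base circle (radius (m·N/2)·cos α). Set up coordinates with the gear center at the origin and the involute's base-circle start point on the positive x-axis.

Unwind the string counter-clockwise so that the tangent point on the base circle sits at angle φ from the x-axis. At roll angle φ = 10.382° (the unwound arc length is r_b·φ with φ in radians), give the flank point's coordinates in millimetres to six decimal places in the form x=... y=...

x=57.648362 y=0.112124

pitch radius r_p = m·N/2 = 3.249·37/2 = 60.106500
base radius r_b = r_p·cos α = 60.106500·cos 19.311° = 56.724757
roll angle φ = 10.382° = 0.18120008 rad
x = r_b·(cos φ + φ·sin φ) = 56.724757·(0.98362813 + 0.18120008·0.18021014) = 57.648362
y = r_b·(sin φ − φ·cos φ) = 56.724757·(0.18021014 − 0.18120008·0.98362813) = 0.112124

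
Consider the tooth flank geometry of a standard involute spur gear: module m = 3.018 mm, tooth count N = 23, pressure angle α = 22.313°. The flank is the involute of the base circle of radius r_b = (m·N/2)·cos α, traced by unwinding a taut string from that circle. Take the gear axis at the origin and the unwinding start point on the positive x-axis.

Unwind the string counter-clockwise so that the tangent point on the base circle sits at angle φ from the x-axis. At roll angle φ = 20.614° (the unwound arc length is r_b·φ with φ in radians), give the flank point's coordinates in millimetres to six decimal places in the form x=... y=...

pitch radius r_p = m·N/2 = 3.018·23/2 = 34.707000
base radius r_b = r_p·cos α = 34.707000·cos 22.313° = 32.108265
roll angle φ = 20.614° = 0.35978217 rad
x = r_b·(cos φ + φ·sin φ) = 32.108265·(0.93597354 + 0.35978217·0.35207036) = 34.119596
y = r_b·(sin φ − φ·cos φ) = 32.108265·(0.35207036 − 0.35978217·0.93597354) = 0.492020

x=34.119596 y=0.492020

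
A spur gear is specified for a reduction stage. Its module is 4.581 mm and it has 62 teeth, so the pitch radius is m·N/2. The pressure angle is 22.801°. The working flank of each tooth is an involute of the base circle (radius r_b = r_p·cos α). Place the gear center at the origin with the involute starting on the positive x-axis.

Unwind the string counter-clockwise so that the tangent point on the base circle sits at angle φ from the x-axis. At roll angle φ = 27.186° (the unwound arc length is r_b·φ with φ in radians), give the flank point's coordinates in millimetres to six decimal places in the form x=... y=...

x=144.831334 y=4.557460

pitch radius r_p = m·N/2 = 4.581·62/2 = 142.011000
base radius r_b = r_p·cos α = 142.011000·cos 22.801° = 130.913748
roll angle φ = 27.186° = 0.47448521 rad
x = r_b·(cos φ + φ·sin φ) = 130.913748·(0.88952804 + 0.47448521·0.45688059) = 144.831334
y = r_b·(sin φ − φ·cos φ) = 130.913748·(0.45688059 − 0.47448521·0.88952804) = 4.557460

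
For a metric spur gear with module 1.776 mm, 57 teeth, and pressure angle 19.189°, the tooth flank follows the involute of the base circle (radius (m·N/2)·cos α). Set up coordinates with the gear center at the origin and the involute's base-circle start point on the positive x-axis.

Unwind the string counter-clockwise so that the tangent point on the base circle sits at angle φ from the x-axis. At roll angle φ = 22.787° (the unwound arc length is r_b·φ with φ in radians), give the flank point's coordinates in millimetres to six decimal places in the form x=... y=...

x=51.436164 y=0.986619

pitch radius r_p = m·N/2 = 1.776·57/2 = 50.616000
base radius r_b = r_p·cos α = 50.616000·cos 19.189° = 47.803749
roll angle φ = 22.787° = 0.39770818 rad
x = r_b·(cos φ + φ·sin φ) = 47.803749·(0.92195105 + 0.39770818·0.38730641) = 51.436164
y = r_b·(sin φ − φ·cos φ) = 47.803749·(0.38730641 − 0.39770818·0.92195105) = 0.986619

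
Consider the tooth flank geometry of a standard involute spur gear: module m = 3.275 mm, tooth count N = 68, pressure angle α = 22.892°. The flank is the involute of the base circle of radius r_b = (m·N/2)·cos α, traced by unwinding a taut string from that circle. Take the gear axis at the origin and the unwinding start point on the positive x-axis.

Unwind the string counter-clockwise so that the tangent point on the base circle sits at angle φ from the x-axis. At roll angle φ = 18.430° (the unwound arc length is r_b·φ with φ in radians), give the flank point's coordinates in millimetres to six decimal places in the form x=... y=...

pitch radius r_p = m·N/2 = 3.275·68/2 = 111.350000
base radius r_b = r_p·cos α = 111.350000·cos 22.892° = 102.580044
roll angle φ = 18.430° = 0.32166418 rad
x = r_b·(cos φ + φ·sin φ) = 102.580044·(0.94871061 + 0.32166418·0.31614582) = 107.750426
y = r_b·(sin φ − φ·cos φ) = 102.580044·(0.31614582 − 0.32166418·0.94871061) = 1.126288

x=107.750426 y=1.126288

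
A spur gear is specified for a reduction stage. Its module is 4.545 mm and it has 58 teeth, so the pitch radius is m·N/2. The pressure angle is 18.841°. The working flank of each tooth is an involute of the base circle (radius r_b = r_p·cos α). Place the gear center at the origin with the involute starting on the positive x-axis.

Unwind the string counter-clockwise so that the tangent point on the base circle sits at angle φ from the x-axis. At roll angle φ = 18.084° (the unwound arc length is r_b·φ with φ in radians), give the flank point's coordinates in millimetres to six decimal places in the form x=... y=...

pitch radius r_p = m·N/2 = 4.545·58/2 = 131.805000
base radius r_b = r_p·cos α = 131.805000·cos 18.841° = 124.742678
roll angle φ = 18.084° = 0.31562534 rad
x = r_b·(cos φ + φ·sin φ) = 124.742678·(0.95060245 + 0.31562534·0.31041098) = 130.802182
y = r_b·(sin φ − φ·cos φ) = 124.742678·(0.31041098 − 0.31562534·0.95060245) = 1.294425

x=130.802182 y=1.294425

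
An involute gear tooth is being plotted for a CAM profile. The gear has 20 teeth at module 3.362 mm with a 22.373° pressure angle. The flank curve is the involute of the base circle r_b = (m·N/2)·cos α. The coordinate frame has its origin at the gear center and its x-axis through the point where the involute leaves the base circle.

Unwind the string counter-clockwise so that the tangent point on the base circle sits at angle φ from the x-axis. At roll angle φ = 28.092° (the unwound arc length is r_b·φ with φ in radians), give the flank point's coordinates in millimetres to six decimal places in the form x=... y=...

pitch radius r_p = m·N/2 = 3.362·20/2 = 33.620000
base radius r_b = r_p·cos α = 33.620000·cos 22.373° = 31.089272
roll angle φ = 28.092° = 0.49029789 rad
x = r_b·(cos φ + φ·sin φ) = 31.089272·(0.88219262 + 0.49029789·0.47088871) = 34.604485
y = r_b·(sin φ − φ·cos φ) = 31.089272·(0.47088871 − 0.49029789·0.88219262) = 1.192321

x=34.604485 y=1.192321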